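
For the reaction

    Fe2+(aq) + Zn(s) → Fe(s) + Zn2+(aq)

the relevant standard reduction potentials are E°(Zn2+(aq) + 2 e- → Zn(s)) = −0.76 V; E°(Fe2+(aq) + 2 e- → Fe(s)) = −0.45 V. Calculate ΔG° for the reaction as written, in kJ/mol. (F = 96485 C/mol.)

In the reaction as written Fe2+(aq) is reduced, so the Fe²⁺/Fe couple is the cathode and Zn²⁺/Zn is the anode.
E°cell = −0.45 − (−0.76) = +0.31 V; balancing electrons gives n = 2.
ΔG° = −nFE°cell = −(2)(96485)(+0.31) J/mol = −59.8 kJ/mol.

−59.8 kJ/mol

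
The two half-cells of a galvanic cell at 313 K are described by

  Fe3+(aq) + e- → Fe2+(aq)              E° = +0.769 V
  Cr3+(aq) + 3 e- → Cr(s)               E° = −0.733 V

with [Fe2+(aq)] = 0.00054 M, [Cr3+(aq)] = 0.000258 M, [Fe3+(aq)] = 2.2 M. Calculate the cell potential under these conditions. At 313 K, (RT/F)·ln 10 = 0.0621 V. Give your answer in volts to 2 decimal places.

+1.80 V

Since E°(Fe³⁺/Fe²⁺) > E°(Cr³⁺/Cr), Fe³⁺/Fe²⁺ serves as the cathode.
The standard potential is +0.769 − (−0.733) = +1.502 V and the balanced reaction transfers n = 3 electrons.
For the overall reaction 3 Fe3+(aq) + Cr(s) → 3 Fe2+(aq) + Cr3+(aq), Q = ([Fe2+(aq)]^3·[Cr3+(aq)]) / [Fe3+(aq)]^3 = 3.82×10^−15, giving log Q = −14.418.
E = E° − (0.0621/n)·log Q = +1.502 − (0.0621/3)(−14.418) = +1.80 V.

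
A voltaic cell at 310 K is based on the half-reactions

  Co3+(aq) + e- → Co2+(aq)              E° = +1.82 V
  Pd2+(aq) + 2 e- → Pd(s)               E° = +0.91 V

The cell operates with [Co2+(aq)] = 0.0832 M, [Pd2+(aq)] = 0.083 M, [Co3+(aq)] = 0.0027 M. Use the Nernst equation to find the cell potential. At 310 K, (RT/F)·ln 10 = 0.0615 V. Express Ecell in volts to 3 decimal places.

+0.852 V

Since E°(Co³⁺/Co²⁺) > E°(Pd²⁺/Pd), Co³⁺/Co²⁺ serves as the cathode.
E°cell = E°cat − E°an = +1.82 − (+0.91) = +0.91 V; n = 2.
Balancing gives 2 Co3+(aq) + Pd(s) → 2 Co2+(aq) + Pd2+(aq); hence Q = ([Co2+(aq)]^2·[Pd2+(aq)]) / [Co3+(aq)]^2 = 78.8 (log Q = 1.897).
By the Nernst equation, E = +0.91 − (0.0615/2)·(1.897) = +0.852 V.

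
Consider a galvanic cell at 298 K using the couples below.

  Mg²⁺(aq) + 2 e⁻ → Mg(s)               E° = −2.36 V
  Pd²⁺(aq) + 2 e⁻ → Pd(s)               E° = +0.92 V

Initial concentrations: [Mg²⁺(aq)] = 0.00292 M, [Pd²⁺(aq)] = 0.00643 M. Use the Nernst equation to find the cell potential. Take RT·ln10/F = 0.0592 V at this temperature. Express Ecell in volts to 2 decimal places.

Since E°(Pd²⁺/Pd) > E°(Mg²⁺/Mg), Pd²⁺/Pd serves as the cathode.
E°cell = E°cat − E°an = +0.92 − (−2.36) = +3.28 V; n = 2.
The balanced reaction is Pd²⁺(aq) + Mg(s) → Pd(s) + Mg²⁺(aq), so Q = [Mg²⁺(aq)] / [Pd²⁺(aq)] = 0.454 and log Q = −0.343.
E = E° − (0.0592/n)·log Q = +3.28 − (0.0592/2)(−0.343) = +3.29 V.

+3.29 V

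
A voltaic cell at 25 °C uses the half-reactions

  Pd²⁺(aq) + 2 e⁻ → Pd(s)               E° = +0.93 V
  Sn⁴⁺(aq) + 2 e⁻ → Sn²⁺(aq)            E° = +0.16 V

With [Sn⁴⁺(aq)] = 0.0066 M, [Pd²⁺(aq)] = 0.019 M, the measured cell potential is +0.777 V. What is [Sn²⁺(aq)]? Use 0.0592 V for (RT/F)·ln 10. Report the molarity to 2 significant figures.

The Pd²⁺/Pd couple has the larger reduction potential, so it is the cathode: E°cell = +0.93 − (+0.16) = +0.77 V and n = 2.
From the Nernst equation, log Q = n(E° − E)/0.0592 = 2·(+0.77 − (+0.777))/0.0592 = −0.236.
The balanced reaction is Pd²⁺(aq) + Sn²⁺(aq) → Pd(s) + Sn⁴⁺(aq), so Q = [Sn⁴⁺(aq)] / ([Pd²⁺(aq)]·[Sn²⁺(aq)]).
Solving for the unknown gives log [Sn²⁺(aq)] = −0.223, so [Sn²⁺(aq)] ≈ 0.60 M.

0.60 M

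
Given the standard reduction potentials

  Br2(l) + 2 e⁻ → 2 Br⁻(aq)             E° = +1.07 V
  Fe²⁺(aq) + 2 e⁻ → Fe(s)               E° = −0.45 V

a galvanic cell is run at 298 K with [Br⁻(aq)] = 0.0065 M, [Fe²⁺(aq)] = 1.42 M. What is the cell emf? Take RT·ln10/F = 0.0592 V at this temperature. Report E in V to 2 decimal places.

Br₂/Br⁻ is reduced (cathode, E° = +1.07 V) and Fe²⁺/Fe is oxidized (anode).
E°cell = E°cat − E°an = +1.07 − (−0.45) = +1.52 V; n = 2.
The balanced reaction is Br2(l) + Fe(s) → 2 Br⁻(aq) + Fe²⁺(aq), so Q = [Br⁻(aq)]^2·[Fe²⁺(aq)] = 6×10^−5 and log Q = −4.222.
Applying E = E° − (RT ln10/nF)·log Q gives +1.52 − (0.0592/2)(−4.222) = +1.64 V.

+1.64 V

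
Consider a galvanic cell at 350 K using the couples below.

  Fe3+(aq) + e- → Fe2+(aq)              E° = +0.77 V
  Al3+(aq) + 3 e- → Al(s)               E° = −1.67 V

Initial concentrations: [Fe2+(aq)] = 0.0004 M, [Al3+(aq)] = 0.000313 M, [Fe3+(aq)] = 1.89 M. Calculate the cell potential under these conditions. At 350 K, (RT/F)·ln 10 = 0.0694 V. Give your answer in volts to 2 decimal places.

Since E°(Fe³⁺/Fe²⁺) > E°(Al³⁺/Al), Fe³⁺/Fe²⁺ serves as the cathode.
E°cell = E°cat − E°an = +0.77 − (−1.67) = +2.44 V; n = 3.
The balanced reaction is 3 Fe3+(aq) + Al(s) → 3 Fe2+(aq) + Al3+(aq), so Q = ([Fe2+(aq)]^3·[Al3+(aq)]) / [Fe3+(aq)]^3 = 2.97×10^−15 and log Q = −14.528.
By the Nernst equation, E = +2.44 − (0.0694/3)·(−14.528) = +2.78 V.

+2.78 V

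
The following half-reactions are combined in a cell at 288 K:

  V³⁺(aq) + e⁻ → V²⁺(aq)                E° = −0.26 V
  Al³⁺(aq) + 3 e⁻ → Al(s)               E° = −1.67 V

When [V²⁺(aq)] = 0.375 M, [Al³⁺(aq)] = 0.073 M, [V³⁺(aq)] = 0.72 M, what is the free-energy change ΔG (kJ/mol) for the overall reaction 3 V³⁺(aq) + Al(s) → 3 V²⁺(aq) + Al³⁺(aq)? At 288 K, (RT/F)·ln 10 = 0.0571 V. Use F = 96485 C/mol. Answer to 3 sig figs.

−419 kJ/mol

With V³⁺/V²⁺ reduced at the cathode, E°cell = −0.26 − (−1.67) = +1.41 V and n = 3.
The reaction quotient is ([V²⁺(aq)]^3·[Al³⁺(aq)]) / [V³⁺(aq)]^3 = 0.0103; by Nernst, E = +1.41 − (0.0571/3)(−1.987) = +1.4478 V.
Finally ΔG = −nFE = −(3)(96485 C/mol)(+1.4478 V) = −419 kJ/mol.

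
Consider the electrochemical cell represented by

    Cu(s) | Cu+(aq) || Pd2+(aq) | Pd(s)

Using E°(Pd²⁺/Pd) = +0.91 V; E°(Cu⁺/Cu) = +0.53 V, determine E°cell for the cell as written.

+0.38 V

By convention the left-hand electrode in cell notation is the anode (oxidation) and the right-hand electrode is the cathode (reduction).
E°cell = E°(right) − E°(left) = +0.91 − (+0.53) = +0.38 V.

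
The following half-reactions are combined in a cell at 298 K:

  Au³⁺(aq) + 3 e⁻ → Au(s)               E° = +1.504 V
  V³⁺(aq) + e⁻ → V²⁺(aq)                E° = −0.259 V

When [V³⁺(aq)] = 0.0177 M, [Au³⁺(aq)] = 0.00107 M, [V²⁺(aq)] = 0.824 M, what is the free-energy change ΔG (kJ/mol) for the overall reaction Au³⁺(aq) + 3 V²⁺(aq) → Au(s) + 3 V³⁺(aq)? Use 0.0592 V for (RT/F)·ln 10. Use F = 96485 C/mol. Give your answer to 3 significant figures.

−522 kJ/mol

E°cell = +1.504 − (−0.259) = +1.763 V; the balanced reaction transfers n = 3 electrons.
The reaction quotient is [V³⁺(aq)]^3 / ([Au³⁺(aq)]·[V²⁺(aq)]^3) = 0.00926; by Nernst, E = +1.763 − (0.0592/3)(−2.033) = +1.8031 V.
ΔG = −nFE = −(3)(96485)(+1.8031) J/mol = −522 kJ/mol.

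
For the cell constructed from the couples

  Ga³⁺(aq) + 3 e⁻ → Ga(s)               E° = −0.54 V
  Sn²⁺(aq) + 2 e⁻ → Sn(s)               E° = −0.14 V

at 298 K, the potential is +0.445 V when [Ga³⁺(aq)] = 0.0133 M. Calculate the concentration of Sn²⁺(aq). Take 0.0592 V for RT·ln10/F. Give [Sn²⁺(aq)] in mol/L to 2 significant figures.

With Sn²⁺/Sn at the cathode and Ga³⁺/Ga at the anode, E°cell = −0.14 − (−0.54) = +0.40 V (n = 6).
Since E = E° − (0.0592/n)·log Q, log Q = n(E° − E)/0.0592 = −4.561.
Balancing electrons gives 3 Sn²⁺(aq) + 2 Ga(s) → 3 Sn(s) + 2 Ga³⁺(aq); thus Q = [Ga³⁺(aq)]^2 / [Sn²⁺(aq)]^3.
Isolating [Sn²⁺(aq)] in Q = 10^{−4.561} yields log [Sn²⁺(aq)] = 0.270, i.e. 1.9 M.

1.9 M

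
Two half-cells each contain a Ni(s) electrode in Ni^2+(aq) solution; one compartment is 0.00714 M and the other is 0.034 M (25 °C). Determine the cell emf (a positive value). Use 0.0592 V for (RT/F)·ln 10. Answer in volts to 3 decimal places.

0.020 V

For a concentration cell E°cell = 0, since both electrodes use the same couple.
The compartment with the higher Ni^2+(aq) concentration (0.034 M) acts as the cathode; ions are reduced there and produced at the dilute (0.00714 M) anode.
With n = 2, Ecell = −(0.0592/2)·log([dilute]/[conc]) = −(0.0592/2)·log(0.00714/0.034) = +0.020 V.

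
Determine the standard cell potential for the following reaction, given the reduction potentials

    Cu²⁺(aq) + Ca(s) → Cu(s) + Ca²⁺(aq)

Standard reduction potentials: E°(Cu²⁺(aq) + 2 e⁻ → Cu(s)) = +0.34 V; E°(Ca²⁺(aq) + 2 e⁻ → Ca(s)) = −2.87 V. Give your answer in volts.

+3.21 V

Cu²⁺(aq) gains electrons, so the Cu²⁺/Cu couple is the cathode; the Ca²⁺/Ca couple is the anode.
E°cell = E°(cathode) − E°(anode) = +0.34 − (−2.87) = +3.21 V.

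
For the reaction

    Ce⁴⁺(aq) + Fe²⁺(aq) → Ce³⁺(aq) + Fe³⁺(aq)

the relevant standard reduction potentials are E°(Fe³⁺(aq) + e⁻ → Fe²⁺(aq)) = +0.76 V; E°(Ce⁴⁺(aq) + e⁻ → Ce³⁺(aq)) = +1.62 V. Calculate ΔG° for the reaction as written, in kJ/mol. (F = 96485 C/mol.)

−83.0 kJ/mol

In the reaction as written Ce⁴⁺(aq) is reduced, so the Ce⁴⁺/Ce³⁺ couple is the cathode and Fe³⁺/Fe²⁺ is the anode.
E°cell = +1.62 − (+0.76) = +0.86 V; balancing electrons gives n = 1.
ΔG° = −nFE°cell = −(1)(96485)(+0.86) J/mol = −83.0 kJ/mol.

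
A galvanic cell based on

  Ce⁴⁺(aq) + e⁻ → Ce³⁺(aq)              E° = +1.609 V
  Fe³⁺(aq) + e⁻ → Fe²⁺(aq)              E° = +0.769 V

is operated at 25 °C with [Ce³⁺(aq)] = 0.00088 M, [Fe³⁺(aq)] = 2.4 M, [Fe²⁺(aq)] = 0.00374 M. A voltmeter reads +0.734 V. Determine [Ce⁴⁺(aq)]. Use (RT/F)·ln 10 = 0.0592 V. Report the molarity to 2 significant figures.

0.0091 M

With Ce⁴⁺/Ce³⁺ at the cathode and Fe³⁺/Fe²⁺ at the anode, E°cell = +1.609 − (+0.769) = +0.840 V (n = 1).
From the Nernst equation, log Q = n(E° − E)/0.0592 = 1·(+0.840 − (+0.734))/0.0592 = 1.791.
For Ce⁴⁺(aq) + Fe²⁺(aq) → Ce³⁺(aq) + Fe³⁺(aq), the reaction quotient is Q = ([Ce³⁺(aq)]·[Fe³⁺(aq)]) / ([Ce⁴⁺(aq)]·[Fe²⁺(aq)]).
Substituting the known concentrations and solving, log [Ce⁴⁺(aq)] = −2.039 and [Ce⁴⁺(aq)] = 0.0091 M.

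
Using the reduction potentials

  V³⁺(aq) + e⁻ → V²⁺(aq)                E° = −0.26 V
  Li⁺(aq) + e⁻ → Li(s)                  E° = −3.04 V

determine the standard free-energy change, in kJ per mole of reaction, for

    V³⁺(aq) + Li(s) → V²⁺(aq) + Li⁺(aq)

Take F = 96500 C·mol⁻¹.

In the reaction as written V³⁺(aq) is reduced, so the V³⁺/V²⁺ couple is the cathode and Li⁺/Li is the anode.
E°cell = −0.26 − (−3.04) = +2.78 V; balancing electrons gives n = 1.
ΔG° = −nFE°cell = −(1)(96500)(+2.78) J/mol = −268 kJ/mol.

−268 kJ/mol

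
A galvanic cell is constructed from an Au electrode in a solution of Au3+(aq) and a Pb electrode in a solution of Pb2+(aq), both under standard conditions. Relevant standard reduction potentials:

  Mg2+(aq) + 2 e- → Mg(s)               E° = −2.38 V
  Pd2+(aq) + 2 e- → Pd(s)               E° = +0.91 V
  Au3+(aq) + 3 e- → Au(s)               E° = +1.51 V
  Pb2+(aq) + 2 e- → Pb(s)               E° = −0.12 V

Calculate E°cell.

The Au³⁺/Au couple has the higher E°, so Au ion is reduced (cathode) and Pb is oxidized (anode).
E°cell = E°(cathode) − E°(anode) = +1.51 − (−0.12) = +1.63 V.

+1.63 V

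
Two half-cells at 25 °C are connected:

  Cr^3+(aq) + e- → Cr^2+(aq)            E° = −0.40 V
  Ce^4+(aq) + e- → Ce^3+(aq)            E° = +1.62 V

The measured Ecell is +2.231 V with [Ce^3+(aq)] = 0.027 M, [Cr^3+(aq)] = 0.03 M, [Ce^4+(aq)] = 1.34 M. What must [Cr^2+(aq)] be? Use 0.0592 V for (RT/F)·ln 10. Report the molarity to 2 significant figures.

With Ce⁴⁺/Ce³⁺ at the cathode and Cr³⁺/Cr²⁺ at the anode, E°cell = +1.62 − (−0.40) = +2.02 V (n = 1).
Since E = E° − (0.0592/n)·log Q, log Q = n(E° − E)/0.0592 = −3.564.
The balanced reaction is Ce^4+(aq) + Cr^2+(aq) → Ce^3+(aq) + Cr^3+(aq), so Q = ([Ce^3+(aq)]·[Cr^3+(aq)]) / ([Ce^4+(aq)]·[Cr^2+(aq)]).
Solving for the unknown gives log [Cr^2+(aq)] = 0.345, so [Cr^2+(aq)] ≈ 2.2 M.

2.2 M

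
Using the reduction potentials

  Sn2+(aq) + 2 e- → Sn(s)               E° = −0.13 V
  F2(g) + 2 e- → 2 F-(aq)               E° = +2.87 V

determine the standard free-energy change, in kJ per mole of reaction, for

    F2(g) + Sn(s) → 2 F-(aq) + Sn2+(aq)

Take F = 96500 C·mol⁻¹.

In the reaction as written F2(g) is reduced, so the F₂/F⁻ couple is the cathode and Sn²⁺/Sn is the anode.
E°cell = +2.87 − (−0.13) = +3.00 V; balancing electrons gives n = 2.
ΔG° = −nFE°cell = −(2)(96500)(+3.00) J/mol = −579 kJ/mol.

−579 kJ/mol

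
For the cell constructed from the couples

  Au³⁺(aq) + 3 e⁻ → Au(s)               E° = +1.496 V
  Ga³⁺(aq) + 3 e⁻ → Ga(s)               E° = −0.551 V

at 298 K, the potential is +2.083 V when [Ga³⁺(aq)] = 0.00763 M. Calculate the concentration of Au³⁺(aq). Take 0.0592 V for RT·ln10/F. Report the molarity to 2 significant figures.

0.51 M

The Au³⁺/Au couple has the larger reduction potential, so it is the cathode: E°cell = +1.496 − (−0.551) = +2.047 V and n = 3.
From the Nernst equation, log Q = n(E° − E)/0.0592 = 3·(+2.047 − (+2.083))/0.0592 = −1.824.
For Au³⁺(aq) + Ga(s) → Au(s) + Ga³⁺(aq), the reaction quotient is Q = [Ga³⁺(aq)] / [Au³⁺(aq)].
Isolating [Au³⁺(aq)] in Q = 10^{−1.824} yields log [Au³⁺(aq)] = −0.293, i.e. 0.51 M.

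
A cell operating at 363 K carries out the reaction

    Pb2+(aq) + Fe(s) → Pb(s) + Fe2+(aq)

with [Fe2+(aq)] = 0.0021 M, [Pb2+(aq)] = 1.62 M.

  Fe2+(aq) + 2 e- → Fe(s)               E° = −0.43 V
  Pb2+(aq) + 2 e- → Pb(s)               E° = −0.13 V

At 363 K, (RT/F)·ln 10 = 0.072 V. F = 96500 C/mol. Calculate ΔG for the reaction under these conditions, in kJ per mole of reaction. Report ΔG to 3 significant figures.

−78.0 kJ/mol

E°cell = −0.13 − (−0.43) = +0.30 V; the balanced reaction transfers n = 2 electrons.
Here Q = [Fe2+(aq)] / [Pb2+(aq)] = 0.0013 (log Q = −2.887), giving E = +0.30 − (0.072/2)·(−2.887) = +0.4039 V.
Finally ΔG = −nFE = −(2)(96500 C/mol)(+0.4039 V) = −78.0 kJ/mol.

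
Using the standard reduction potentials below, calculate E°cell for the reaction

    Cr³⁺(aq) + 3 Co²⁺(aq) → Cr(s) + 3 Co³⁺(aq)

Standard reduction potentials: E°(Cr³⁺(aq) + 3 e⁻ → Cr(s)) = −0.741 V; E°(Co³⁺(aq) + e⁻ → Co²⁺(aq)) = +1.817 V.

In the reaction as written, Cr³⁺(aq) is reduced (cathode) and Co³⁺(aq) is produced by oxidation at the anode.
E°cell = E°(cathode) − E°(anode) = −0.741 − (+1.817) = −2.558 V.
The negative E°cell means the reaction is non-spontaneous in the direction written.

−2.558 V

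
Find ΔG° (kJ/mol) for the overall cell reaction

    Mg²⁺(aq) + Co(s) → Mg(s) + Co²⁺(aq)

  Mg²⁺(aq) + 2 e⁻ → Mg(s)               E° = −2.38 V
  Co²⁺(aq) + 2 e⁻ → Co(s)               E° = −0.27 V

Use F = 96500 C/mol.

+407 kJ/mol

In the reaction as written Mg²⁺(aq) is reduced, so the Mg²⁺/Mg couple is the cathode and Co²⁺/Co is the anode.
E°cell = −2.38 − (−0.27) = −2.11 V; balancing electrons gives n = 2.
ΔG° = −nFE°cell = −(2)(96500)(−2.11) J/mol = +407 kJ/mol.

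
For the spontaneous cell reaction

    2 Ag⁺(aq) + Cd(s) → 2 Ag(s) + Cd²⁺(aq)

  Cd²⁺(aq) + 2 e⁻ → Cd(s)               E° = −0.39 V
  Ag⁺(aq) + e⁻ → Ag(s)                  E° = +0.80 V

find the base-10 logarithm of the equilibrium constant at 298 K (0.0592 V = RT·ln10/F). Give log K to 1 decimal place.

log K = 40.2

The Ag⁺/Ag couple is reduced (cathode); E°cell = +0.80 − (−0.39) = +1.19 V with n = 2.
At equilibrium E = 0, so log K = nE°cell / 0.0592 = (2)(+1.19) / 0.0592 = 40.2.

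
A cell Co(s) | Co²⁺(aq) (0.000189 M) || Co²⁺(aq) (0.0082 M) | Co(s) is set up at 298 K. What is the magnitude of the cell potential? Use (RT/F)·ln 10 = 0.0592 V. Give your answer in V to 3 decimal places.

For a concentration cell E°cell = 0, since both electrodes use the same couple.
The compartment with the higher Co²⁺(aq) concentration (0.0082 M) acts as the cathode; ions are reduced there and produced at the dilute (0.000189 M) anode.
With n = 2, Ecell = −(0.0592/2)·log([dilute]/[conc]) = −(0.0592/2)·log(0.000189/0.0082) = +0.048 V.

0.048 V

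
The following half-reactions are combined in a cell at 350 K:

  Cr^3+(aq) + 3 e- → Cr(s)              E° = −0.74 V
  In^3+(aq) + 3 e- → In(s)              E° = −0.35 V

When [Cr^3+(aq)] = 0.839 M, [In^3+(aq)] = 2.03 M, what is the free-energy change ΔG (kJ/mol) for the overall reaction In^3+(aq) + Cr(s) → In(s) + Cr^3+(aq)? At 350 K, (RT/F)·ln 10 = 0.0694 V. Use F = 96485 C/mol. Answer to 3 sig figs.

E°cell = −0.35 − (−0.74) = +0.39 V; the balanced reaction transfers n = 3 electrons.
Q = [Cr^3+(aq)] / [In^3+(aq)] = 0.413, so log Q = −0.384 and E = +0.39 − (0.0694/3)(−0.384) = +0.3989 V.
Finally ΔG = −nFE = −(3)(96485 C/mol)(+0.3989 V) = −115 kJ/mol.

−115 kJ/mol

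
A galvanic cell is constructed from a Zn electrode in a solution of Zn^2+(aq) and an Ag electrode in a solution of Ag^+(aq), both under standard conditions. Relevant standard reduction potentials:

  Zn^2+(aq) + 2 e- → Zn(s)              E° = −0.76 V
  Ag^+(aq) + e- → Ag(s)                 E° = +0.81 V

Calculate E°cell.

+1.57 V

Of the two couples in this cell, the one with the more positive reduction potential is reduced at the cathode: here that is Ag⁺/Ag (+0.81 V); Zn²⁺/Zn (−0.76 V) is the anode.
E°cell = E°(cathode) − E°(anode) = +0.81 − (−0.76) = +1.57 V.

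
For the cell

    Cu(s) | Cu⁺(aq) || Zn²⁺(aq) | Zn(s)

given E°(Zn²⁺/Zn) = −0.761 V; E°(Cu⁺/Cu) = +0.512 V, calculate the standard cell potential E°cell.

By convention the left-hand electrode in cell notation is the anode (oxidation) and the right-hand electrode is the cathode (reduction).
E°cell = E°(right) − E°(left) = −0.761 − (+0.512) = −1.273 V.
The negative sign shows that, as written, the cell would require an external voltage to drive the reaction.

−1.273 V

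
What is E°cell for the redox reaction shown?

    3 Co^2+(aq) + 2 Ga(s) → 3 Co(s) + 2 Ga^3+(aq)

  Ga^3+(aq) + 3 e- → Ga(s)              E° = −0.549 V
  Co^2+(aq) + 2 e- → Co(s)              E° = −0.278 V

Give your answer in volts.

+0.271 V

Co^2+(aq) gains electrons, so the Co²⁺/Co couple is the cathode; the Ga³⁺/Ga couple is the anode.
E°cell = E°(cathode) − E°(anode) = −0.278 − (−0.549) = +0.271 V.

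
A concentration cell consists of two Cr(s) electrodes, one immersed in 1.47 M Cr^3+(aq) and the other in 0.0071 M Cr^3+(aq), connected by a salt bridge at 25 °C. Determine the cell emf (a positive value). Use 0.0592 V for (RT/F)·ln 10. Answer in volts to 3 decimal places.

For a concentration cell E°cell = 0, since both electrodes use the same couple.
The compartment with the higher Cr^3+(aq) concentration (1.47 M) acts as the cathode; ions are reduced there and produced at the dilute (0.0071 M) anode.
With n = 3, Ecell = −(0.0592/3)·log([dilute]/[conc]) = −(0.0592/3)·log(0.0071/1.47) = +0.046 V.

0.046 V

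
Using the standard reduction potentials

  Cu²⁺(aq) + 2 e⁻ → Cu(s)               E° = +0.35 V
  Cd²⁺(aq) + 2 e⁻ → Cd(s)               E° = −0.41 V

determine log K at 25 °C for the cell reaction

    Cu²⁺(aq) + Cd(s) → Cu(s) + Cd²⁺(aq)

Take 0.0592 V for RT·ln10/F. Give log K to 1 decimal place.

The Cu²⁺/Cu couple is reduced (cathode); E°cell = +0.35 − (−0.41) = +0.76 V with n = 2.
At equilibrium E = 0, so log K = nE°cell / 0.0592 = (2)(+0.76) / 0.0592 = 25.7.

log K = 25.7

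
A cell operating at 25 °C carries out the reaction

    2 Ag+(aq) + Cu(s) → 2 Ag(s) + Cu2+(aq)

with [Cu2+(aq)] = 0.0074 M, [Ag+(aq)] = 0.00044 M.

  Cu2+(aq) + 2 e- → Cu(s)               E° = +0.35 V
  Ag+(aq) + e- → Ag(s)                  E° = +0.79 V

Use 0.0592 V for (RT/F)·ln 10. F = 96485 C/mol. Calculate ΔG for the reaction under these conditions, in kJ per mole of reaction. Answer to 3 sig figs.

The standard cell potential is +0.79 − (+0.35) = +0.44 V, with n = 2 electrons in the balanced equation.
Q = [Cu2+(aq)] / [Ag+(aq)]^2 = 3.82×10^4, so log Q = 4.582 and E = +0.44 − (0.0592/2)(4.582) = +0.3044 V.
Then ΔG = −nFE = −2 × 96485 × +0.3044 J/mol = −58.7 kJ/mol.

−58.7 kJ/mol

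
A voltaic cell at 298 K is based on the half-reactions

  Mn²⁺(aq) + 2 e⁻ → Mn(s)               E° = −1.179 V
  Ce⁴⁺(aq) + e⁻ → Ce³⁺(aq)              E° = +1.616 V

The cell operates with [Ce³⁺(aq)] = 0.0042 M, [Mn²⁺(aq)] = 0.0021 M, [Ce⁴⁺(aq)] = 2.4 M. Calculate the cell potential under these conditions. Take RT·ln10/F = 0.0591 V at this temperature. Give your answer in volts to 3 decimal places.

The Ce⁴⁺/Ce³⁺ couple has the more positive E°, so it is the cathode; Mn²⁺/Mn is the anode.
The standard potential is +1.616 − (−1.179) = +2.795 V and the balanced reaction transfers n = 2 electrons.
The balanced reaction is 2 Ce⁴⁺(aq) + Mn(s) → 2 Ce³⁺(aq) + Mn²⁺(aq), so Q = ([Ce³⁺(aq)]^2·[Mn²⁺(aq)]) / [Ce⁴⁺(aq)]^2 = 6.43×10^−9 and log Q = −8.192.
E = E° − (0.0591/n)·log Q = +2.795 − (0.0591/2)(−8.192) = +3.037 V.

+3.037 V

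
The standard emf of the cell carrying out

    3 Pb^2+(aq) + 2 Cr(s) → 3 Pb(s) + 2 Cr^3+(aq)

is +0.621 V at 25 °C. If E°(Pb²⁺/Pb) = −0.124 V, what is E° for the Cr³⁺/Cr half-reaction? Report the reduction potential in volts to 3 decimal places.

−0.745 V

In the reaction as written the Pb²⁺/Pb couple is reduced (cathode) and Cr³⁺/Cr is oxidized (anode), so E°cell = E°(Pb²⁺/Pb) − E°(Cr³⁺/Cr).
E°(Cr³⁺/Cr) = E°(cathode) − E°cell = −0.124 − (+0.621) = −0.745 V.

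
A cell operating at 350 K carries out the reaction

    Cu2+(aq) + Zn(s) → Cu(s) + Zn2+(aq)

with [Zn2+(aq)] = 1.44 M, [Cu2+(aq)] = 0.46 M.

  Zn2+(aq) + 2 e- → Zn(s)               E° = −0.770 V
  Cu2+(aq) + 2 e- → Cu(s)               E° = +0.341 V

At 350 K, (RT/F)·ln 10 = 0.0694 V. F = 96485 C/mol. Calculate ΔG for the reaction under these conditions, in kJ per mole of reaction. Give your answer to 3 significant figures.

−211 kJ/mol

E°cell = +0.341 − (−0.770) = +1.111 V; the balanced reaction transfers n = 2 electrons.
Here Q = [Zn2+(aq)] / [Cu2+(aq)] = 3.13 (log Q = 0.496), giving E = +1.111 − (0.0694/2)·(0.496) = +1.0938 V.
Finally ΔG = −nFE = −(2)(96485 C/mol)(+1.0938 V) = −211 kJ/mol.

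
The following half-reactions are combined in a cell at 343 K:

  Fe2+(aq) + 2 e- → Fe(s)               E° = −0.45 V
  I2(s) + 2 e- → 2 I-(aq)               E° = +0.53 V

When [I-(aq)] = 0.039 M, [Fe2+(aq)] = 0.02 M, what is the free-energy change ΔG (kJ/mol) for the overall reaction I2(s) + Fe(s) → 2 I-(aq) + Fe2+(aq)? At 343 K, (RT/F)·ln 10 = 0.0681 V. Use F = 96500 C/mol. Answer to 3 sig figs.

−219 kJ/mol

The standard cell potential is +0.53 − (−0.45) = +0.98 V, with n = 2 electrons in the balanced equation.
Here Q = [I-(aq)]^2·[Fe2+(aq)] = 3.04×10^−5 (log Q = −4.517), giving E = +0.98 − (0.0681/2)·(−4.517) = +1.1338 V.
ΔG = −nFE = −(2)(96500)(+1.1338) J/mol = −219 kJ/mol.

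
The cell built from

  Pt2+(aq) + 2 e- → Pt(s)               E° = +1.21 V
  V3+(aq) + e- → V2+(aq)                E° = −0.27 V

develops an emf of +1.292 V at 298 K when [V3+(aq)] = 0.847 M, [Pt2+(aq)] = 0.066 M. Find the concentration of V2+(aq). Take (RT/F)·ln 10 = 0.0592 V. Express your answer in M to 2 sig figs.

With Pt²⁺/Pt at the cathode and V³⁺/V²⁺ at the anode, E°cell = +1.21 − (−0.27) = +1.48 V (n = 2).
From the Nernst equation, log Q = n(E° − E)/0.0592 = 2·(+1.48 − (+1.292))/0.0592 = 6.351.
Balancing electrons gives Pt2+(aq) + 2 V2+(aq) → Pt(s) + 2 V3+(aq); thus Q = [V3+(aq)]^2 / ([Pt2+(aq)]·[V2+(aq)]^2).
Solving for the unknown gives log [V2+(aq)] = −2.657, so [V2+(aq)] ≈ 0.0022 M.

0.0022 M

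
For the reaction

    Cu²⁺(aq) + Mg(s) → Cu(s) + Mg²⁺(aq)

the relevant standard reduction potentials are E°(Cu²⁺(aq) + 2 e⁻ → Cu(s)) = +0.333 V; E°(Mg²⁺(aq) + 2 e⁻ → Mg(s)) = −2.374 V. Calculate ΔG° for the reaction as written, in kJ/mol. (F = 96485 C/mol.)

−522 kJ/mol

In the reaction as written Cu²⁺(aq) is reduced, so the Cu²⁺/Cu couple is the cathode and Mg²⁺/Mg is the anode.
E°cell = +0.333 − (−2.374) = +2.707 V; balancing electrons gives n = 2.
ΔG° = −nFE°cell = −(2)(96485)(+2.707) J/mol = −522 kJ/mol.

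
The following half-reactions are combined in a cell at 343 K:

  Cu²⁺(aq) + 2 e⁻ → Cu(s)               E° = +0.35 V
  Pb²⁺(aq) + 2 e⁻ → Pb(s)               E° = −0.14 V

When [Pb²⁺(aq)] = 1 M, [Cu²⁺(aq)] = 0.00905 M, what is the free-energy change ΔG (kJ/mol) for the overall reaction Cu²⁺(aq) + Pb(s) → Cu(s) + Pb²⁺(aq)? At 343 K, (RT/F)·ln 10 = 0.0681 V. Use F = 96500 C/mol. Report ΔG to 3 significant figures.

−81.1 kJ/mol

With Cu²⁺/Cu reduced at the cathode, E°cell = +0.35 − (−0.14) = +0.49 V and n = 2.
Here Q = [Pb²⁺(aq)] / [Cu²⁺(aq)] = 110 (log Q = 2.043), giving E = +0.49 − (0.0681/2)·(2.043) = +0.4204 V.
Then ΔG = −nFE = −2 × 96500 × +0.4204 J/mol = −81.1 kJ/mol.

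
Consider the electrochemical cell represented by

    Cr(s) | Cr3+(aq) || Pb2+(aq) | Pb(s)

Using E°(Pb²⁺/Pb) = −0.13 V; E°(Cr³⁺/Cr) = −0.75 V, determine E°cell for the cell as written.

+0.62 V

By convention the left-hand electrode in cell notation is the anode (oxidation) and the right-hand electrode is the cathode (reduction).
E°cell = E°(right) − E°(left) = −0.13 − (−0.75) = +0.62 V.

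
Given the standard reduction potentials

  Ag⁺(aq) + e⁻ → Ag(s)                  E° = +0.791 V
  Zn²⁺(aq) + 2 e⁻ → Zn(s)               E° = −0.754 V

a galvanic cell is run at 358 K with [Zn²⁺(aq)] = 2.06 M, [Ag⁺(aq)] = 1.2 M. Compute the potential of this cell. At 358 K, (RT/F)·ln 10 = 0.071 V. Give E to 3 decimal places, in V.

Ag⁺/Ag is reduced (cathode, E° = +0.791 V) and Zn²⁺/Zn is oxidized (anode).
The standard potential is +0.791 − (−0.754) = +1.545 V and the balanced reaction transfers n = 2 electrons.
For the overall reaction 2 Ag⁺(aq) + Zn(s) → 2 Ag(s) + Zn²⁺(aq), Q = [Zn²⁺(aq)] / [Ag⁺(aq)]^2 = 1.43, giving log Q = 0.156.
E = E° − (0.071/n)·log Q = +1.545 − (0.071/2)(0.156) = +1.539 V.

+1.539 V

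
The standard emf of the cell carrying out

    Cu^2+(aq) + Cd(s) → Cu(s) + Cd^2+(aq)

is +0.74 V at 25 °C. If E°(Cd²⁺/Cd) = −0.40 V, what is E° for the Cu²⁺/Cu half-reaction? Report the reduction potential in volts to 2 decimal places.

In the reaction as written the Cu²⁺/Cu couple is reduced (cathode) and Cd²⁺/Cd is oxidized (anode), so E°cell = E°(Cu²⁺/Cu) − E°(Cd²⁺/Cd).
E°(Cu²⁺/Cu) = E°cell + E°(anode) = +0.74 + (−0.40) = +0.34 V.

+0.34 V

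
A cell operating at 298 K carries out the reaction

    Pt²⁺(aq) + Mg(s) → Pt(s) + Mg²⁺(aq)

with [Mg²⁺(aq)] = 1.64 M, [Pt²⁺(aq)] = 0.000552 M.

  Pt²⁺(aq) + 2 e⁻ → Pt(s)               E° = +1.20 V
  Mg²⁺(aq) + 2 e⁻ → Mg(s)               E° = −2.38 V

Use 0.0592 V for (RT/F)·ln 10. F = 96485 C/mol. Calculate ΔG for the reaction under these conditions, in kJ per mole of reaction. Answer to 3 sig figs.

−671 kJ/mol

E°cell = +1.20 − (−2.38) = +3.58 V; the balanced reaction transfers n = 2 electrons.
The reaction quotient is [Mg²⁺(aq)] / [Pt²⁺(aq)] = 2.97×10^3; by Nernst, E = +3.58 − (0.0592/2)(3.473) = +3.4772 V.
Then ΔG = −nFE = −2 × 96485 × +3.4772 J/mol = −671 kJ/mol.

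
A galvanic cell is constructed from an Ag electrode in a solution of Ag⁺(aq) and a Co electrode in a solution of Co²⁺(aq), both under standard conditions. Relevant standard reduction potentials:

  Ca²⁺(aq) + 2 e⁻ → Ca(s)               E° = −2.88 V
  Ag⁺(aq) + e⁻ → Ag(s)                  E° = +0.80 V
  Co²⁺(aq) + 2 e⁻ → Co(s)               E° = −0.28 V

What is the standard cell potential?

+1.08 V

The Ag⁺/Ag couple has the higher E°, so Ag ion is reduced (cathode) and Co is oxidized (anode).
E°cell = E°(cathode) − E°(anode) = +0.80 − (−0.28) = +1.08 V.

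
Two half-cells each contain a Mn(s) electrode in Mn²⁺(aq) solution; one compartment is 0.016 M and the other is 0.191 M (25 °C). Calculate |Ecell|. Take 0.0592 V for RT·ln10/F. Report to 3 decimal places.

For a concentration cell E°cell = 0, since both electrodes use the same couple.
The compartment with the higher Mn²⁺(aq) concentration (0.191 M) acts as the cathode; ions are reduced there and produced at the dilute (0.016 M) anode.
With n = 2, Ecell = −(0.0592/2)·log([dilute]/[conc]) = −(0.0592/2)·log(0.016/0.191) = +0.032 V.

0.032 V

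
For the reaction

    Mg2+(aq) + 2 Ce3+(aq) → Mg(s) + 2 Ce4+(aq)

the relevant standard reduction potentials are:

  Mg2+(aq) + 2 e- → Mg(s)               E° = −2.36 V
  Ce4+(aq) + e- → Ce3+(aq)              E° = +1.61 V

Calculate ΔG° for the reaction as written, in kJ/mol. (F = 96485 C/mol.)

+766 kJ/mol

In the reaction as written Mg2+(aq) is reduced, so the Mg²⁺/Mg couple is the cathode and Ce⁴⁺/Ce³⁺ is the anode.
E°cell = −2.36 − (+1.61) = −3.97 V; balancing electrons gives n = 2.
ΔG° = −nFE°cell = −(2)(96485)(−3.97) J/mol = +766 kJ/mol.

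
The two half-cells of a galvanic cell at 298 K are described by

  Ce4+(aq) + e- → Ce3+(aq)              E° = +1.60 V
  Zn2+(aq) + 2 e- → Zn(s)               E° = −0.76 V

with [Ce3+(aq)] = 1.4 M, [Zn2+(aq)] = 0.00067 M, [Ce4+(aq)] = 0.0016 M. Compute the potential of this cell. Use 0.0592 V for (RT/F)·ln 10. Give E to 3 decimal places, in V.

The Ce⁴⁺/Ce³⁺ couple has the more positive E°, so it is the cathode; Zn²⁺/Zn is the anode.
E°cell = E°cat − E°an = +1.60 − (−0.76) = +2.36 V; n = 2.
Balancing gives 2 Ce4+(aq) + Zn(s) → 2 Ce3+(aq) + Zn2+(aq); hence Q = ([Ce3+(aq)]^2·[Zn2+(aq)]) / [Ce4+(aq)]^2 = 513 (log Q = 2.710).
By the Nernst equation, E = +2.36 − (0.0592/2)·(2.710) = +2.280 V.

+2.280 V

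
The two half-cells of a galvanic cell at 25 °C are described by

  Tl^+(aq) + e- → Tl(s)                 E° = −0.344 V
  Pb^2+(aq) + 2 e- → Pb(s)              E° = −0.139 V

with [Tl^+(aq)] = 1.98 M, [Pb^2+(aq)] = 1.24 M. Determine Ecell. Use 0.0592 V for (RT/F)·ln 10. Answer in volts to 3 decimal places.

+0.190 V

Since E°(Pb²⁺/Pb) > E°(Tl⁺/Tl), Pb²⁺/Pb serves as the cathode.
E°cell = −0.139 − (−0.344) = +0.205 V, with n = 2 electrons transferred.
The balanced reaction is Pb^2+(aq) + 2 Tl(s) → Pb(s) + 2 Tl^+(aq), so Q = [Tl^+(aq)]^2 / [Pb^2+(aq)] = 3.16 and log Q = 0.500.
E = E° − (0.0592/n)·log Q = +0.205 − (0.0592/2)(0.500) = +0.190 V.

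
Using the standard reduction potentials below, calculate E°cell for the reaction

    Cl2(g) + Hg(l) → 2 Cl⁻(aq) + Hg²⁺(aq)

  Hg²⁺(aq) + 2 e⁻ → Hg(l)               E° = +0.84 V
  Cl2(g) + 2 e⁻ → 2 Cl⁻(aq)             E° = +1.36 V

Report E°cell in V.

+0.52 V

In the reaction as written, Cl2(g) is reduced (cathode) and Hg²⁺(aq) is produced by oxidation at the anode.
E°cell = E°(cathode) − E°(anode) = +1.36 − (+0.84) = +0.52 V.
The positive value indicates the reaction is spontaneous as written.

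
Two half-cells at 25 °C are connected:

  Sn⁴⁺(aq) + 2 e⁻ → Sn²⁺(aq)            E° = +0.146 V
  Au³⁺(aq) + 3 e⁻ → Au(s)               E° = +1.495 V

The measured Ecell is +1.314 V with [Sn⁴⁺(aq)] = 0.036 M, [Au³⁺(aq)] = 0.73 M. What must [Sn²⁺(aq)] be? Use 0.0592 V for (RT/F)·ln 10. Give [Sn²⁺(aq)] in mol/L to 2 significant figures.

0.0029 M

The Au³⁺/Au couple has the larger reduction potential, so it is the cathode: E°cell = +1.495 − (+0.146) = +1.349 V and n = 6.
Since E = E° − (0.0592/n)·log Q, log Q = n(E° − E)/0.0592 = 3.547.
The balanced reaction is 2 Au³⁺(aq) + 3 Sn²⁺(aq) → 2 Au(s) + 3 Sn⁴⁺(aq), so Q = [Sn⁴⁺(aq)]^3 / ([Au³⁺(aq)]^2·[Sn²⁺(aq)]^3).
Solving for the unknown gives log [Sn²⁺(aq)] = −2.535, so [Sn²⁺(aq)] ≈ 0.0029 M.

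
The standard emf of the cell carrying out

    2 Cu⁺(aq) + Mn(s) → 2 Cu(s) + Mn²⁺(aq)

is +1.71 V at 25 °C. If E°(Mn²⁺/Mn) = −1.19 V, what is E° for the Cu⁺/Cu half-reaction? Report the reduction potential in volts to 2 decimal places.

In the reaction as written the Cu⁺/Cu couple is reduced (cathode) and Mn²⁺/Mn is oxidized (anode), so E°cell = E°(Cu⁺/Cu) − E°(Mn²⁺/Mn).
E°(Cu⁺/Cu) = E°cell + E°(anode) = +1.71 + (−1.19) = +0.52 V.

+0.52 V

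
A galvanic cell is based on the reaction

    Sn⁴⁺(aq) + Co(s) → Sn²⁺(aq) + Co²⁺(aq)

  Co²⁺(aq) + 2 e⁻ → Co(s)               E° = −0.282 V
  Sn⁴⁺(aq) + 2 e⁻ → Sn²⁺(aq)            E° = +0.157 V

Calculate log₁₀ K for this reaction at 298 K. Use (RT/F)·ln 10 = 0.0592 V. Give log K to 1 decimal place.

log K = 14.8

The Sn⁴⁺/Sn²⁺ couple is reduced (cathode); E°cell = +0.157 − (−0.282) = +0.439 V with n = 2.
At equilibrium E = 0, so log K = nE°cell / 0.0592 = (2)(+0.439) / 0.0592 = 14.8.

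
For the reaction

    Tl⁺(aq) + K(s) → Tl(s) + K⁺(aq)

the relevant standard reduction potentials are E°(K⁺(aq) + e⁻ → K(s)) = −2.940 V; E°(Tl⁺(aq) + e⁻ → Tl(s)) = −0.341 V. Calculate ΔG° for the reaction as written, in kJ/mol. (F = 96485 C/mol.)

In the reaction as written Tl⁺(aq) is reduced, so the Tl⁺/Tl couple is the cathode and K⁺/K is the anode.
E°cell = −0.341 − (−2.940) = +2.599 V; balancing electrons gives n = 1.
ΔG° = −nFE°cell = −(1)(96485)(+2.599) J/mol = −251 kJ/mol.

−251 kJ/mol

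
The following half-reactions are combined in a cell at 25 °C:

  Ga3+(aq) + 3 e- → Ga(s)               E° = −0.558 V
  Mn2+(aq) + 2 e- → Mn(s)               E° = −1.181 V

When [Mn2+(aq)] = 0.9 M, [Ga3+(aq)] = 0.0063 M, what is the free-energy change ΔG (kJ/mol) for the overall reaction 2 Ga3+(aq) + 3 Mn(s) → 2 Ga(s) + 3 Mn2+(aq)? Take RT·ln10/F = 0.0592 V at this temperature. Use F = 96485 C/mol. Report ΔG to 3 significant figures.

E°cell = −0.558 − (−1.181) = +0.623 V; the balanced reaction transfers n = 6 electrons.
The reaction quotient is [Mn2+(aq)]^3 / [Ga3+(aq)]^2 = 1.84×10^4; by Nernst, E = +0.623 − (0.0592/6)(4.264) = +0.5809 V.
Then ΔG = −nFE = −6 × 96485 × +0.5809 J/mol = −336 kJ/mol.

−336 kJ/mol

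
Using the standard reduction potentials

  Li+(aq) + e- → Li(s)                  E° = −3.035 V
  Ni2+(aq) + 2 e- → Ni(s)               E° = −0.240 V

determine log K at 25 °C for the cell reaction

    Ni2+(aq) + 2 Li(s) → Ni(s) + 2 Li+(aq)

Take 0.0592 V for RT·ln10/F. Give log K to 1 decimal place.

log K = 94.4

The Ni²⁺/Ni couple is reduced (cathode); E°cell = −0.240 − (−3.035) = +2.795 V with n = 2.
At equilibrium E = 0, so log K = nE°cell / 0.0592 = (2)(+2.795) / 0.0592 = 94.4.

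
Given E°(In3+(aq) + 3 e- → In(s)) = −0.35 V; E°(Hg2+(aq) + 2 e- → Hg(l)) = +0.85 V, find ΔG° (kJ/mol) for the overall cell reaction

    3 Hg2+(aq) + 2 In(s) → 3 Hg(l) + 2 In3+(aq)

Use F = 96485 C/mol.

In the reaction as written Hg2+(aq) is reduced, so the Hg²⁺/Hg couple is the cathode and In³⁺/In is the anode.
E°cell = +0.85 − (−0.35) = +1.20 V; balancing electrons gives n = 6.
ΔG° = −nFE°cell = −(6)(96485)(+1.20) J/mol = −695 kJ/mol.

−695 kJ/mol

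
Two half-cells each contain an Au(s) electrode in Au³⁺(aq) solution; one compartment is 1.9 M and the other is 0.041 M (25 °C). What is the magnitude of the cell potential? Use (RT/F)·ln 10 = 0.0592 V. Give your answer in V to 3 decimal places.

For a concentration cell E°cell = 0, since both electrodes use the same couple.
The compartment with the higher Au³⁺(aq) concentration (1.9 M) acts as the cathode; ions are reduced there and produced at the dilute (0.041 M) anode.
With n = 3, Ecell = −(0.0592/3)·log([dilute]/[conc]) = −(0.0592/3)·log(0.041/1.9) = +0.033 V.

0.033 V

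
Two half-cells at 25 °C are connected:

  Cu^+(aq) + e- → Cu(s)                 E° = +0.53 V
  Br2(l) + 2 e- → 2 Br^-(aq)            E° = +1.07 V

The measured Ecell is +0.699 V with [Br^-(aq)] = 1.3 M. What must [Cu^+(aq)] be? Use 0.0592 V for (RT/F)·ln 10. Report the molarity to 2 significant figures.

With Br₂/Br⁻ at the cathode and Cu⁺/Cu at the anode, E°cell = +1.07 − (+0.53) = +0.54 V (n = 2).
Rearranging E = E° − (0.0592/n)·log Q gives log Q = 2(+0.54 − (+0.699))/0.0592 = −5.372.
The balanced reaction is Br2(l) + 2 Cu(s) → 2 Br^-(aq) + 2 Cu^+(aq), so Q = [Br^-(aq)]^2·[Cu^+(aq)]^2.
Isolating [Cu^+(aq)] in Q = 10^{−5.372} yields log [Cu^+(aq)] = −2.800, i.e. 0.0016 M.

0.0016 M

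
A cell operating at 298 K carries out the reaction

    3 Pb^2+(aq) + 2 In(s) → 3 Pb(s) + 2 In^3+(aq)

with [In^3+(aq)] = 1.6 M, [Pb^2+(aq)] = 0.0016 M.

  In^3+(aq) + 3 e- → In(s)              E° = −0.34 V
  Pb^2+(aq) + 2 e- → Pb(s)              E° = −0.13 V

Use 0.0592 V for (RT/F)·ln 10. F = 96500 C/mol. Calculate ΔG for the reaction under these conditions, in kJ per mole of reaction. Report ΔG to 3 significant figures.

The standard cell potential is −0.13 − (−0.34) = +0.21 V, with n = 6 electrons in the balanced equation.
Here Q = [In^3+(aq)]^2 / [Pb^2+(aq)]^3 = 6.25×10^8 (log Q = 8.796), giving E = +0.21 − (0.0592/6)·(8.796) = +0.1232 V.
Then ΔG = −nFE = −6 × 96500 × +0.1232 J/mol = −71.3 kJ/mol.

−71.3 kJ/mol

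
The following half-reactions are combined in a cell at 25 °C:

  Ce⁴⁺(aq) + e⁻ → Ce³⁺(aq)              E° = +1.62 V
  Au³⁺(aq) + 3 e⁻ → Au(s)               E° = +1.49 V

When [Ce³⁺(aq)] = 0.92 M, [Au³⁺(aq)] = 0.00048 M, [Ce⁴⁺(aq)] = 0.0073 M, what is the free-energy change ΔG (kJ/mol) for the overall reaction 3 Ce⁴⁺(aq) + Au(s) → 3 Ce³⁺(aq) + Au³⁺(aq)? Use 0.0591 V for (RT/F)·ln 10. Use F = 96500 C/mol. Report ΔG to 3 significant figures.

−20.6 kJ/mol

The standard cell potential is +1.62 − (+1.49) = +0.13 V, with n = 3 electrons in the balanced equation.
Here Q = ([Ce³⁺(aq)]^3·[Au³⁺(aq)]) / [Ce⁴⁺(aq)]^3 = 961 (log Q = 2.983), giving E = +0.13 − (0.0591/3)·(2.983) = +0.0712 V.
Finally ΔG = −nFE = −(3)(96500 C/mol)(+0.0712 V) = −20.6 kJ/mol.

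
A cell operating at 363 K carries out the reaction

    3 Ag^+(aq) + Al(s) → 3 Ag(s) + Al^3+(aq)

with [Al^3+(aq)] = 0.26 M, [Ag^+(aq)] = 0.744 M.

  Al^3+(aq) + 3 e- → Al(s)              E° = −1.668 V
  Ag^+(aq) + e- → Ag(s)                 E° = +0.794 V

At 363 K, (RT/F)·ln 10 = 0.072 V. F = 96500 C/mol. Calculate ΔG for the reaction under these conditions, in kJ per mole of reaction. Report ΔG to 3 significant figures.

−714 kJ/mol

The standard cell potential is +0.794 − (−1.668) = +2.462 V, with n = 3 electrons in the balanced equation.
Here Q = [Al^3+(aq)] / [Ag^+(aq)]^3 = 0.631 (log Q = −0.200), giving E = +2.462 − (0.072/3)·(−0.200) = +2.4668 V.
Finally ΔG = −nFE = −(3)(96500 C/mol)(+2.4668 V) = −714 kJ/mol.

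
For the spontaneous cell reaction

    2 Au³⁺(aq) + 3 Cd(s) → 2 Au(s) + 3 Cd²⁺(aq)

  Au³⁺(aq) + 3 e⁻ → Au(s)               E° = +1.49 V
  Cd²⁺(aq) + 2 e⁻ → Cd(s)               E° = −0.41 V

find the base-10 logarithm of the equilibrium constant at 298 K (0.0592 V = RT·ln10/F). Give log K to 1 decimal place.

log K = 192.6

The Au³⁺/Au couple is reduced (cathode); E°cell = +1.49 − (−0.41) = +1.90 V with n = 6.
At equilibrium E = 0, so log K = nE°cell / 0.0592 = (6)(+1.90) / 0.0592 = 192.6.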